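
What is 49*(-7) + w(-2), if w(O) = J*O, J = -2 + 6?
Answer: -351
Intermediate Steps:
J = 4
w(O) = 4*O
49*(-7) + w(-2) = 49*(-7) + 4*(-2) = -343 - 8 = -351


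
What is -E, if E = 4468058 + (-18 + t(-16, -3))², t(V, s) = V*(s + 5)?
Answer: -4470558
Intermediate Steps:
t(V, s) = V*(5 + s)
E = 4470558 (E = 4468058 + (-18 - 16*(5 - 3))² = 4468058 + (-18 - 16*2)² = 4468058 + (-18 - 32)² = 4468058 + (-50)² = 4468058 + 2500 = 4470558)
-E = -1*4470558 = -4470558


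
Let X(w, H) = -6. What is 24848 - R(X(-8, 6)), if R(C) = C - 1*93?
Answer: 24947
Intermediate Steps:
R(C) = -93 + C (R(C) = C - 93 = -93 + C)
24848 - R(X(-8, 6)) = 24848 - (-93 - 6) = 24848 - 1*(-99) = 24848 + 99 = 24947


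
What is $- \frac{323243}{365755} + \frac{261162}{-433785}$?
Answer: $- \frac{1428722861}{961569895} \approx -1.4858$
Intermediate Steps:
$- \frac{323243}{365755} + \frac{261162}{-433785} = \left(-323243\right) \frac{1}{365755} + 261162 \left(- \frac{1}{433785}\right) = - \frac{323243}{365755} - \frac{7914}{13145} = - \frac{1428722861}{961569895}$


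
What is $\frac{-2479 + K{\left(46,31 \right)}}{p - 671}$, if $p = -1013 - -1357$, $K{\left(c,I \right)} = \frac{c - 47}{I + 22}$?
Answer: $\frac{43796}{5777} \approx 7.5811$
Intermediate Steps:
$K{\left(c,I \right)} = \frac{-47 + c}{22 + I}$
$p = 344$ ($p = -1013 + 1357 = 344$)
$\frac{-2479 + K{\left(46,31 \right)}}{p - 671} = \frac{-2479 + \frac{-47 + 46}{22 + 31}}{344 - 671} = \frac{-2479 + \frac{1}{53} \left(-1\right)}{-327} = \left(-2479 + \frac{1}{53} \left(-1\right)\right) \left(- \frac{1}{327}\right) = \left(-2479 - \frac{1}{53}\right) \left(- \frac{1}{327}\right) = \left(- \frac{131388}{53}\right) \left(- \frac{1}{327}\right) = \frac{43796}{5777}$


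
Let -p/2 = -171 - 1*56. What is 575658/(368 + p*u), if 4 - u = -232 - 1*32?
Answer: 31981/6780 ≈ 4.7170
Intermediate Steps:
u = 268 (u = 4 - (-232 - 1*32) = 4 - (-232 - 32) = 4 - 1*(-264) = 4 + 264 = 268)
p = 454 (p = -2*(-171 - 1*56) = -2*(-171 - 56) = -2*(-227) = 454)
575658/(368 + p*u) = 575658/(368 + 454*268) = 575658/(368 + 121672) = 575658/122040 = 575658*(1/122040) = 31981/6780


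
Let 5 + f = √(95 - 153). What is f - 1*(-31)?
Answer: 26 + I*√58 ≈ 26.0 + 7.6158*I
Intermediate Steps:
f = -5 + I*√58 (f = -5 + √(95 - 153) = -5 + √(-58) = -5 + I*√58 ≈ -5.0 + 7.6158*I)
f - 1*(-31) = (-5 + I*√58) - 1*(-31) = (-5 + I*√58) + 31 = 26 + I*√58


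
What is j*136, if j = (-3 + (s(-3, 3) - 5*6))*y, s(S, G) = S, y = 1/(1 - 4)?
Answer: 1632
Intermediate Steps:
y = -1/3 (y = 1/(-3) = -1/3 ≈ -0.33333)
j = 12 (j = (-3 + (-3 - 5*6))*(-1/3) = (-3 + (-3 - 30))*(-1/3) = (-3 - 33)*(-1/3) = -36*(-1/3) = 12)
j*136 = 12*136 = 1632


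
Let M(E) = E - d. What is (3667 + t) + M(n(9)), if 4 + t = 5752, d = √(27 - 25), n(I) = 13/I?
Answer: 84748/9 - √2 ≈ 9415.0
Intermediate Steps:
d = √2 ≈ 1.4142
t = 5748 (t = -4 + 5752 = 5748)
M(E) = E - √2
(3667 + t) + M(n(9)) = (3667 + 5748) + (13/9 - √2) = 9415 + (13*(⅑) - √2) = 9415 + (13/9 - √2) = 84748/9 - √2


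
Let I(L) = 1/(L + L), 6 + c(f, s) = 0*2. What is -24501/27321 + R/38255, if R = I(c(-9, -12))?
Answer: -535593161/597237060 ≈ -0.89678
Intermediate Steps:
c(f, s) = -6 (c(f, s) = -6 + 0*2 = -6 + 0 = -6)
I(L) = 1/(2*L)
R = -1/12 (R = (½)/(-6) = (½)*(-⅙) = -1/12 ≈ -0.083333)
-24501/27321 + R/38255 = -24501/27321 - 1/12/38255 = -24501*1/27321 - 1/12*1/38255 = -8167/9107 - 1/459060 = -535593161/597237060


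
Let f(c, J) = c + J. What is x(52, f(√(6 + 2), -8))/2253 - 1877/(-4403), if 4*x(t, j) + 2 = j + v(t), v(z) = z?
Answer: 2850075/6613306 + √2/4506 ≈ 0.43127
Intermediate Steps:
f(c, J) = J + c
x(t, j) = -½ + j/4 + t/4 (x(t, j) = -½ + (j + t)/4 = -½ + (j/4 + t/4) = -½ + j/4 + t/4)
x(52, f(√(6 + 2), -8))/2253 - 1877/(-4403) = (-½ + (-8 + √(6 + 2))/4 + (¼)*52)/2253 - 1877/(-4403) = (-½ + (-8 + √8)/4 + 13)*(1/2253) - 1877*(-1/4403) = (-½ + (-8 + 2*√2)/4 + 13)*(1/2253) + 1877/4403 = (-½ + (-2 + √2/2) + 13)*(1/2253) + 1877/4403 = (21/2 + √2/2)*(1/2253) + 1877/4403 = (7/1502 + √2/4506) + 1877/4403 = 2850075/6613306 + √2/4506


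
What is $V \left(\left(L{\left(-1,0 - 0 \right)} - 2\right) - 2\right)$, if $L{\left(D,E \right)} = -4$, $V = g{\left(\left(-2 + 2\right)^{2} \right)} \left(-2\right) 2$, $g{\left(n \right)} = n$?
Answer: $0$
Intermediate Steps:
$V = 0$ ($V = \left(-2 + 2\right)^{2} \left(-2\right) 2 = 0^{2} \left(-2\right) 2 = 0 \left(-2\right) 2 = 0 \cdot 2 = 0$)
$V \left(\left(L{\left(-1,0 - 0 \right)} - 2\right) - 2\right) = 0 \left(\left(-4 - 2\right) - 2\right) = 0 \left(-6 - 2\right) = 0 \left(-8\right) = 0$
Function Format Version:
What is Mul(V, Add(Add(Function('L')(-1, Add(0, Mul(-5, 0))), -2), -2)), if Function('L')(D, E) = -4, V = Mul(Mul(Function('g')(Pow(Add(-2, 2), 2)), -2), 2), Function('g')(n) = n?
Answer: 0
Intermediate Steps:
V = 0 (V = Mul(Mul(Pow(Add(-2, 2), 2), -2), 2) = Mul(Mul(Pow(0, 2), -2), 2) = Mul(Mul(0, -2), 2) = Mul(0, 2) = 0)
Mul(V, Add(Add(Function('L')(-1, Add(0, Mul(-5, 0))), -2), -2)) = Mul(0, Add(Add(-4, -2), -2)) = Mul(0, Add(-6, -2)) = Mul(0, -8) = 0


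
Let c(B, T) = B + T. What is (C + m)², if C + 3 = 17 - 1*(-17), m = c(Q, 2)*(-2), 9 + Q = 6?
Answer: 1089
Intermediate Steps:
Q = -3 (Q = -9 + 6 = -3)
m = 2 (m = (-3 + 2)*(-2) = -1*(-2) = 2)
C = 31 (C = -3 + (17 - 1*(-17)) = -3 + (17 + 17) = -3 + 34 = 31)
(C + m)² = (31 + 2)² = 33² = 1089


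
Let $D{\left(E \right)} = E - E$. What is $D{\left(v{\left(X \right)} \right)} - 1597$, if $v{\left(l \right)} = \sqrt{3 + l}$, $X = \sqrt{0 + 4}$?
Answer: $-1597$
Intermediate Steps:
$X = 2$ ($X = \sqrt{4} = 2$)
$D{\left(E \right)} = 0$
$D{\left(v{\left(X \right)} \right)} - 1597 = 0 - 1597 = -1597$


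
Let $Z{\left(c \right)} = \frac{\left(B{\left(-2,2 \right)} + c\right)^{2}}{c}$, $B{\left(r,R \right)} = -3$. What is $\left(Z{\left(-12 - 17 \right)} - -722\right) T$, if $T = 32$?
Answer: $\frac{637248}{29} \approx 21974.0$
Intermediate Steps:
$Z{\left(c \right)} = \frac{\left(-3 + c\right)^{2}}{c}$
$\left(Z{\left(-12 - 17 \right)} - -722\right) T = \left(\frac{\left(-3 - 29\right)^{2}}{-12 - 17} - -722\right) 32 = \left(\frac{\left(-3 - 29\right)^{2}}{-29} + 722\right) 32 = \left(- \frac{\left(-32\right)^{2}}{29} + 722\right) 32 = \left(\left(- \frac{1}{29}\right) 1024 + 722\right) 32 = \left(- \frac{1024}{29} + 722\right) 32 = \frac{19914}{29} \cdot 32 = \frac{637248}{29}$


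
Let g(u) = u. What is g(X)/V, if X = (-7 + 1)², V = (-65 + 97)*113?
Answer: 9/904 ≈ 0.0099557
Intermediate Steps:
V = 3616 (V = 32*113 = 3616)
X = 36 (X = (-6)² = 36)
g(X)/V = 36/3616 = 36*(1/3616) = 9/904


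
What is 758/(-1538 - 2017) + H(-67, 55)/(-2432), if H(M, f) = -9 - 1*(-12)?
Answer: -1854121/8645760 ≈ -0.21445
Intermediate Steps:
H(M, f) = 3 (H(M, f) = -9 + 12 = 3)
758/(-1538 - 2017) + H(-67, 55)/(-2432) = 758/(-1538 - 2017) + 3/(-2432) = 758/(-3555) + 3*(-1/2432) = 758*(-1/3555) - 3/2432 = -758/3555 - 3/2432 = -1854121/8645760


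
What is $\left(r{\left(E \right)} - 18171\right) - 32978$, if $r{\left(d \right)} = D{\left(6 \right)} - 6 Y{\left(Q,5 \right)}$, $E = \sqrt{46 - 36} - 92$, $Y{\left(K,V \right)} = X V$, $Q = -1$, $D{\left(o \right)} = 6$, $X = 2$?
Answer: $-51203$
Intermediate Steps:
$Y{\left(K,V \right)} = 2 V$
$E = -92 + \sqrt{10}$ ($E = \sqrt{10} - 92 = -92 + \sqrt{10} \approx -88.838$)
$r{\left(d \right)} = -54$ ($r{\left(d \right)} = 6 - 6 \cdot 2 \cdot 5 = 6 - 60 = -54$)
$\left(r{\left(E \right)} - 18171\right) - 32978 = \left(-54 - 18171\right) - 32978 = -18225 - 32978 = -51203$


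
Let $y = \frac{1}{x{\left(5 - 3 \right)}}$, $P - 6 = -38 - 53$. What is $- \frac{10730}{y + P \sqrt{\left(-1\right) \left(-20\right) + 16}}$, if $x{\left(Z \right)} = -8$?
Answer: $\frac{85840}{4081} \approx 21.034$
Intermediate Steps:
$P = -85$ ($P = 6 - 91 = -85$)
$y = - \frac{1}{8}$ ($y = \frac{1}{-8} = - \frac{1}{8} \approx -0.125$)
$- \frac{10730}{y + P \sqrt{\left(-1\right) \left(-20\right) + 16}} = - \frac{10730}{- \frac{1}{8} - 85 \sqrt{\left(-1\right) \left(-20\right) + 16}} = - \frac{10730}{- \frac{1}{8} - 85 \sqrt{20 + 16}} = - \frac{10730}{- \frac{1}{8} - 85 \sqrt{36}} = - \frac{10730}{- \frac{1}{8} - 510} = - \frac{10730}{- \frac{4081}{8}} = \left(-10730\right) \left(- \frac{8}{4081}\right) = \frac{85840}{4081}$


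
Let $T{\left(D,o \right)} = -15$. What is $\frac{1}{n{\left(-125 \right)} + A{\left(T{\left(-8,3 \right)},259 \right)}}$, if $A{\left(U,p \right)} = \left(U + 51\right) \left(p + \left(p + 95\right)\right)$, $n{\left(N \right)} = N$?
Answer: $\frac{1}{21943} \approx 4.5573 \cdot 10^{-5}$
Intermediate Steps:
$A{\left(U,p \right)} = \left(51 + U\right) \left(95 + 2 p\right)$ ($A{\left(U,p \right)} = \left(51 + U\right) \left(p + \left(95 + p\right)\right) = \left(51 + U\right) \left(95 + 2 p\right)$)
$\frac{1}{n{\left(-125 \right)} + A{\left(T{\left(-8,3 \right)},259 \right)}} = \frac{1}{-125 + \left(4845 + 95 \left(-15\right) + 102 \cdot 259 + 2 \left(-15\right) 259\right)} = \frac{1}{-125 + \left(4845 - 1425 + 26418 - 7770\right)} = \frac{1}{-125 + 22068} = \frac{1}{21943}$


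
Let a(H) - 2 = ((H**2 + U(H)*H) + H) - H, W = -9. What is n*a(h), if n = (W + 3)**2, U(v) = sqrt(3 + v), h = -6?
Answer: 1368 - 216*I*sqrt(3) ≈ 1368.0 - 374.12*I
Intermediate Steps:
n = 36 (n = (-9 + 3)**2 = (-6)**2 = 36)
a(H) = 2 + H**2 + H*sqrt(3 + H) (a(H) = 2 + (((H**2 + sqrt(3 + H)*H) + H) - H) = 2 + (((H**2 + H*sqrt(3 + H)) + H) - H) = 2 + ((H + H**2 + H*sqrt(3 + H)) - H) = 2 + (H**2 + H*sqrt(3 + H)) = 2 + H**2 + H*sqrt(3 + H))
n*a(h) = 36*(2 + (-6)**2 - 6*sqrt(3 - 6)) = 36*(2 + 36 - 6*I*sqrt(3)) = 36*(38 - 6*I*sqrt(3)) = 1368 - 216*I*sqrt(3)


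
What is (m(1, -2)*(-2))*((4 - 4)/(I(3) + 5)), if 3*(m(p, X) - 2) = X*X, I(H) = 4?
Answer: 0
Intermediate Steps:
m(p, X) = 2 + X**2/3 (m(p, X) = 2 + (X*X)/3 = 2 + X**2/3)
(m(1, -2)*(-2))*((4 - 4)/(I(3) + 5)) = ((2 + (1/3)*(-2)**2)*(-2))*((4 - 4)/(4 + 5)) = ((2 + (1/3)*4)*(-2))*(0/9) = ((2 + 4/3)*(-2))*(0*(1/9)) = ((10/3)*(-2))*0 = -20/3*0 = 0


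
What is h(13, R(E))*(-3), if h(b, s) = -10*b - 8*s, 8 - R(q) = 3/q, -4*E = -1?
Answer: 294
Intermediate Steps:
E = ¼ (E = -¼*(-1) = ¼ ≈ 0.25000)
R(q) = 8 - 3/q
h(13, R(E))*(-3) = (-10*13 - 8*(8 - 3/¼))*(-3) = (-130 - 8*(8 - 3*4))*(-3) = (-130 - 8*(8 - 12))*(-3) = (-130 - 8*(-4))*(-3) = (-130 + 32)*(-3) = -98*(-3) = 294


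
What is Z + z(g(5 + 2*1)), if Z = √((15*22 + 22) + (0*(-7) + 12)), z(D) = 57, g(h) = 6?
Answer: 57 + 2*√91 ≈ 76.079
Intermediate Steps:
Z = 2*√91 (Z = √((330 + 22) + (0 + 12)) = √(352 + 12) = √364 = 2*√91 ≈ 19.079)
Z + z(g(5 + 2*1)) = 2*√91 + 57 = 57 + 2*√91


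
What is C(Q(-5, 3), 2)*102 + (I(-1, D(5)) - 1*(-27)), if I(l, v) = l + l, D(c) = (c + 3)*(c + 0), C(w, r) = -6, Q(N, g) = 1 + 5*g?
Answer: -587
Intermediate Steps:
D(c) = c*(3 + c) (D(c) = (3 + c)*c = c*(3 + c))
I(l, v) = 2*l
C(Q(-5, 3), 2)*102 + (I(-1, D(5)) - 1*(-27)) = -6*102 + (2*(-1) - 1*(-27)) = -612 + (-2 + 27) = -612 + 25 = -587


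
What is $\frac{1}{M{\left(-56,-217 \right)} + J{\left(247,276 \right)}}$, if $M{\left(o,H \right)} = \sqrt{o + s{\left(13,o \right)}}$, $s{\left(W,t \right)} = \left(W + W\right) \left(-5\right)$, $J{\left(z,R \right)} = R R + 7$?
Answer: $\frac{76183}{5803849675} - \frac{i \sqrt{186}}{5803849675} \approx 1.3126 \cdot 10^{-5} - 2.3499 \cdot 10^{-9} i$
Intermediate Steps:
$J{\left(z,R \right)} = 7 + R^{2}$ ($J{\left(z,R \right)} = R^{2} + 7 = 7 + R^{2}$)
$s{\left(W,t \right)} = - 10 W$ ($s{\left(W,t \right)} = 2 W \left(-5\right) = - 10 W$)
$M{\left(o,H \right)} = \sqrt{-130 + o}$ ($M{\left(o,H \right)} = \sqrt{o - 130} = \sqrt{-130 + o}$)
$\frac{1}{M{\left(-56,-217 \right)} + J{\left(247,276 \right)}} = \frac{1}{\sqrt{-130 - 56} + \left(7 + 276^{2}\right)} = \frac{1}{\sqrt{-186} + \left(7 + 76176\right)} = \frac{1}{i \sqrt{186} + 76183} = \frac{1}{76183 + i \sqrt{186}}$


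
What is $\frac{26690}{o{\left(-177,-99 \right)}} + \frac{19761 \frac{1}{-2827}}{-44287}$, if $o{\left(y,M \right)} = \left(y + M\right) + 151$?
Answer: $- \frac{668313630937}{3129983725} \approx -213.52$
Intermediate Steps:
$o{\left(y,M \right)} = 151 + M + y$ ($o{\left(y,M \right)} = \left(M + y\right) + 151 = 151 + M + y$)
$\frac{26690}{o{\left(-177,-99 \right)}} + \frac{19761 \frac{1}{-2827}}{-44287} = \frac{26690}{151 - 99 - 177} + \frac{19761 \frac{1}{-2827}}{-44287} = \frac{26690}{-125} + 19761 \left(- \frac{1}{2827}\right) \left(- \frac{1}{44287}\right) = 26690 \left(- \frac{1}{125}\right) - - \frac{19761}{125199349} = - \frac{5338}{25} + \frac{19761}{125199349} = - \frac{668313630937}{3129983725}$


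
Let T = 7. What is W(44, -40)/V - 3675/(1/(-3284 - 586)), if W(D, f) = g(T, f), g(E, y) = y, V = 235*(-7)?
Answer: 4679120258/329 ≈ 1.4222e+7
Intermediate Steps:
V = -1645
W(D, f) = f
W(44, -40)/V - 3675/(1/(-3284 - 586)) = -40/(-1645) - 3675/(1/(-3284 - 586)) = -40*(-1/1645) - 3675/(1/(-3870)) = 8/329 - 3675/(-1/3870) = 8/329 - 3675*(-3870) = 8/329 + 14222250 = 4679120258/329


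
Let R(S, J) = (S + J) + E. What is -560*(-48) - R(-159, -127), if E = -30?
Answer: 27196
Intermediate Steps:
R(S, J) = -30 + J + S (R(S, J) = (S + J) - 30 = (J + S) - 30 = -30 + J + S)
-560*(-48) - R(-159, -127) = -560*(-48) - (-30 - 127 - 159) = 26880 - 1*(-316) = 26880 + 316 = 27196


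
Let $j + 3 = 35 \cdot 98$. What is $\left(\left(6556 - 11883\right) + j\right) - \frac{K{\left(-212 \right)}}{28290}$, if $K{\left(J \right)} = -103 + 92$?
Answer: $- \frac{53750989}{28290} \approx -1900.0$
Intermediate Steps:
$j = 3427$ ($j = -3 + 35 \cdot 98 = -3 + 3430 = 3427$)
$K{\left(J \right)} = -11$
$\left(\left(6556 - 11883\right) + j\right) - \frac{K{\left(-212 \right)}}{28290} = \left(\left(6556 - 11883\right) + 3427\right) - - \frac{11}{28290} = \left(-5327 + 3427\right) - \left(-11\right) \frac{1}{28290} = -1900 - - \frac{11}{28290} = -1900 + \frac{11}{28290} = - \frac{53750989}{28290}$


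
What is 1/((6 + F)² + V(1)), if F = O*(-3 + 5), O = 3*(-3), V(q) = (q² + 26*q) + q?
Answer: 1/172 ≈ 0.0058140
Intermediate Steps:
V(q) = q² + 27*q
O = -9
F = -18 (F = -9*(-3 + 5) = -9*2 = -18)
1/((6 + F)² + V(1)) = 1/((6 - 18)² + 1*(27 + 1)) = 1/((-12)² + 1*28) = 1/(144 + 28) = 1/172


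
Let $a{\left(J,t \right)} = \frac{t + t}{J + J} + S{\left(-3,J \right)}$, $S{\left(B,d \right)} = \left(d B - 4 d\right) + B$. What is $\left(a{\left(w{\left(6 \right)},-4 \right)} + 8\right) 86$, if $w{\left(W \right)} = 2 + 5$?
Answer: $- \frac{26832}{7} \approx -3833.1$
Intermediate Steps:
$w{\left(W \right)} = 7$
$S{\left(B,d \right)} = B - 4 d + B d$ ($S{\left(B,d \right)} = \left(B d - 4 d\right) + B = \left(- 4 d + B d\right) + B = B - 4 d + B d$)
$a{\left(J,t \right)} = -3 - 7 J + \frac{t}{J}$ ($a{\left(J,t \right)} = \frac{t + t}{J + J} - \left(3 + 7 J\right) = \frac{2 t}{2 J} - \left(3 + 7 J\right) = 2 t \frac{1}{2 J} - \left(3 + 7 J\right) = \frac{t}{J} - \left(3 + 7 J\right) = -3 - 7 J + \frac{t}{J}$)
$\left(a{\left(w{\left(6 \right)},-4 \right)} + 8\right) 86 = \left(\left(-3 - 49 - \frac{4}{7}\right) + 8\right) 86 = \left(- \frac{368}{7} + 8\right) 86 = \left(- \frac{312}{7}\right) 86 = - \frac{26832}{7}$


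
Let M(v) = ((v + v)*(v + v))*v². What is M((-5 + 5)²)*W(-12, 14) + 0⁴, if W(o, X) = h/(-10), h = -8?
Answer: 0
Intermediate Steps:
W(o, X) = ⅘ (W(o, X) = -8/(-10) = -8*(-⅒) = ⅘)
M(v) = 4*v⁴ (M(v) = ((2*v)*(2*v))*v² = (4*v²)*v² = 4*v⁴)
M((-5 + 5)²)*W(-12, 14) + 0⁴ = (4*((-5 + 5)²)⁴)*(⅘) + 0⁴ = (4*(0²)⁴)*(⅘) + 0 = (4*0⁴)*(⅘) + 0 = (4*0)*(⅘) + 0 = 0*(⅘) + 0 = 0 + 0 = 0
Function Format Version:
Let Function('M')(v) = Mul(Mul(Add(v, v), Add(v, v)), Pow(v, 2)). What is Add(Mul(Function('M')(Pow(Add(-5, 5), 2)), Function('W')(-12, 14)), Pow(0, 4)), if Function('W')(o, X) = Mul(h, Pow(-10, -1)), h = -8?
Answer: 0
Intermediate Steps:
Function('W')(o, X) = Rational(4, 5) (Function('W')(o, X) = Mul(-8, Pow(-10, -1)) = Mul(-8, Rational(-1, 10)) = Rational(4, 5))
Function('M')(v) = Mul(4, Pow(v, 4)) (Function('M')(v) = Mul(Mul(Mul(2, v), Mul(2, v)), Pow(v, 2)) = Mul(Mul(4, Pow(v, 2)), Pow(v, 2)) = Mul(4, Pow(v, 4)))
Add(Mul(Function('M')(Pow(Add(-5, 5), 2)), Function('W')(-12, 14)), Pow(0, 4)) = Add(Mul(Mul(4, Pow(Pow(Add(-5, 5), 2), 4)), Rational(4, 5)), Pow(0, 4)) = Add(Mul(Mul(4, Pow(Pow(0, 2), 4)), Rational(4, 5)), 0) = Add(Mul(Mul(4, Pow(0, 4)), Rational(4, 5)), 0) = Add(Mul(Mul(4, 0), Rational(4, 5)), 0) = Add(Mul(0, Rational(4, 5)), 0) = Add(0, 0) = 0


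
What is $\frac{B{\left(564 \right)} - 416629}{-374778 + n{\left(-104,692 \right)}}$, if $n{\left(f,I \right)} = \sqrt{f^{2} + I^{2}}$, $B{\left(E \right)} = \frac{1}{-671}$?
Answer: $\frac{26193052652670}{23561839498571} + \frac{279558060 \sqrt{30605}}{23561839498571} \approx 1.1137$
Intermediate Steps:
$B{\left(E \right)} = - \frac{1}{671}$
$n{\left(f,I \right)} = \sqrt{I^{2} + f^{2}}$
$\frac{B{\left(564 \right)} - 416629}{-374778 + n{\left(-104,692 \right)}} = \frac{- \frac{1}{671} - 416629}{-374778 + \sqrt{692^{2} + \left(-104\right)^{2}}} = - \frac{279558060}{671 \left(-374778 + \sqrt{478864 + 10816}\right)} = - \frac{279558060}{671 \left(-374778 + \sqrt{489680}\right)} = - \frac{279558060}{671 \left(-374778 + 4 \sqrt{30605}\right)}$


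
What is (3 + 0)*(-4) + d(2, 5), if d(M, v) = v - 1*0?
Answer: -7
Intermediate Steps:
d(M, v) = v (d(M, v) = v + 0 = v)
(3 + 0)*(-4) + d(2, 5) = (3 + 0)*(-4) + 5 = 3*(-4) + 5 = -12 + 5 = -7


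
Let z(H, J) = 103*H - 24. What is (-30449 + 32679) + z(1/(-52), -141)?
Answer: 114609/52 ≈ 2204.0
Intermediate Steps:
z(H, J) = -24 + 103*H
(-30449 + 32679) + z(1/(-52), -141) = (-30449 + 32679) + (-24 + 103/(-52)) = 2230 + (-24 + 103*(-1/52)) = 2230 + (-24 - 103/52) = 2230 - 1351/52 = 114609/52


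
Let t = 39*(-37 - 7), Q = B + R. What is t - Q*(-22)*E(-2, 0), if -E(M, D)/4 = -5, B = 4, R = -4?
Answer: -1716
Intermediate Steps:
E(M, D) = 20 (E(M, D) = -4*(-5) = 20)
Q = 0 (Q = 4 - 4 = 0)
t = -1716 (t = 39*(-44) = -1716)
t - Q*(-22)*E(-2, 0) = -1716 - 0*(-22)*20 = -1716 - 0*20 = -1716 - 1*0 = -1716 + 0 = -1716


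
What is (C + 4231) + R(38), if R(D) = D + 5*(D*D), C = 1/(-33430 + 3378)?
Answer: 345267427/30052 ≈ 11489.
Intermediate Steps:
C = -1/30052 (C = 1/(-30052) = -1/30052 ≈ -3.3276e-5)
R(D) = D + 5*D²
(C + 4231) + R(38) = (-1/30052 + 4231) + 38*(1 + 5*38) = 127150011/30052 + 38*(1 + 190) = 127150011/30052 + 38*191 = 127150011/30052 + 7258 = 345267427/30052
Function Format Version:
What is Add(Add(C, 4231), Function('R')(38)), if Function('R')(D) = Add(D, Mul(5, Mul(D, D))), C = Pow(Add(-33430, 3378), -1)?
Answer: Rational(345267427, 30052) ≈ 11489.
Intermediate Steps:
C = Rational(-1, 30052) (C = Pow(-30052, -1) = Rational(-1, 30052) ≈ -3.3276e-5)
Function('R')(D) = Add(D, Mul(5, Pow(D, 2)))
Add(Add(C, 4231), Function('R')(38)) = Add(Add(Rational(-1, 30052), 4231), Mul(38, Add(1, Mul(5, 38)))) = Add(Rational(127150011, 30052), Mul(38, Add(1, 190))) = Add(Rational(127150011, 30052), Mul(38, 191)) = Add(Rational(127150011, 30052), 7258) = Rational(345267427, 30052)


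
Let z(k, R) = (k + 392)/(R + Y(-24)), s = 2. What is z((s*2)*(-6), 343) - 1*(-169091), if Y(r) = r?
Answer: 53940397/319 ≈ 1.6909e+5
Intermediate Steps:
z(k, R) = (392 + k)/(-24 + R) (z(k, R) = (k + 392)/(R - 24) = (392 + k)/(-24 + R))
z((s*2)*(-6), 343) - 1*(-169091) = (392 + (2*2)*(-6))/(-24 + 343) - 1*(-169091) = (392 + 4*(-6))/319 + 169091 = (392 - 24)/319 + 169091 = (1/319)*368 + 169091 = 368/319 + 169091 = 53940397/319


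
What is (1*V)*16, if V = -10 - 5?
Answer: -240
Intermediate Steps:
V = -15
(1*V)*16 = (1*(-15))*16 = -15*16 = -240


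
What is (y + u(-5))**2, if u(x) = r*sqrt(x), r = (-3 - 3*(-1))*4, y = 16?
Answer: 256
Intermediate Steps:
r = 0 (r = (-3 + 3)*4 = 0*4 = 0)
u(x) = 0 (u(x) = 0*sqrt(x) = 0)
(y + u(-5))**2 = (16 + 0)**2 = 16**2 = 256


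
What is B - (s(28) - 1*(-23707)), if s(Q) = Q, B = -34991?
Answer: -58726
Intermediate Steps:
B - (s(28) - 1*(-23707)) = -34991 - (28 - 1*(-23707)) = -34991 - (28 + 23707) = -34991 - 1*23735 = -34991 - 23735 = -58726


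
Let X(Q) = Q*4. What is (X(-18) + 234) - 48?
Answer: 114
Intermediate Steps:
X(Q) = 4*Q
(X(-18) + 234) - 48 = (4*(-18) + 234) - 48 = (-72 + 234) - 48 = 162 - 48 = 114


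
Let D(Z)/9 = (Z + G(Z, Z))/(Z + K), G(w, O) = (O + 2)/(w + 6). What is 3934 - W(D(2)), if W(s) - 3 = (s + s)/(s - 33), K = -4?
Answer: 231899/59 ≈ 3930.5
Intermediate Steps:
G(w, O) = (2 + O)/(6 + w)
D(Z) = 9*(Z + (2 + Z)/(6 + Z))/(-4 + Z) (D(Z) = 9*((Z + (2 + Z)/(6 + Z))/(Z - 4)) = 9*((Z + (2 + Z)/(6 + Z))/(-4 + Z)) = 9*(Z + (2 + Z)/(6 + Z))/(-4 + Z))
W(s) = 3 + 2*s/(-33 + s) (W(s) = 3 + (s + s)/(s - 33) = 3 + (2*s)/(-33 + s) = 3 + 2*s/(-33 + s))
3934 - W(D(2)) = 3934 - (-99 + 5*(9*(2 + 2 + 2*(6 + 2))/((-4 + 2)*(6 + 2))))/(-33 + 9*(2 + 2 + 2*(6 + 2))/((-4 + 2)*(6 + 2))) = 3934 - (-99 + 5*(9*(2 + 2 + 2*8)/(-2*8)))/(-33 + 9*(2 + 2 + 2*8)/(-2*8)) = 3934 - (-99 + 5*(9*(-1/2)*(1/8)*(2 + 2 + 16)))/(-33 + 9*(-1/2)*(1/8)*(2 + 2 + 16)) = 3934 - (-99 + 5*(9*(-1/2)*(1/8)*20))/(-33 + 9*(-1/2)*(1/8)*20) = 3934 - (-99 + 5*(-45/4))/(-33 - 45/4) = 3934 - (-99 - 225/4)/(-177/4) = 3934 - (-4)*(-621)/(177*4) = 3934 - 1*207/59 = 3934 - 207/59 = 231899/59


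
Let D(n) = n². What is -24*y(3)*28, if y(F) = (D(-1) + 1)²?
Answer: -2688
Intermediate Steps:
y(F) = 4 (y(F) = ((-1)² + 1)² = (1 + 1)² = 2² = 4)
-24*y(3)*28 = -24*4*28 = -96*28 = -2688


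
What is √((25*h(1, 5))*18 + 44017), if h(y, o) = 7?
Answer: √47167 ≈ 217.18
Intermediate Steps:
√((25*h(1, 5))*18 + 44017) = √((25*7)*18 + 44017) = √(175*18 + 44017) = √(3150 + 44017) = √47167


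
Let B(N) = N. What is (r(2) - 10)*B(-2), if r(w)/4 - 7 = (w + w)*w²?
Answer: -164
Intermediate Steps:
r(w) = 28 + 8*w³ (r(w) = 28 + 4*((w + w)*w²) = 28 + 4*((2*w)*w²) = 28 + 4*(2*w³) = 28 + 8*w³)
(r(2) - 10)*B(-2) = ((28 + 8*2³) - 10)*(-2) = ((28 + 8*8) - 10)*(-2) = ((28 + 64) - 10)*(-2) = (92 - 10)*(-2) = 82*(-2) = -164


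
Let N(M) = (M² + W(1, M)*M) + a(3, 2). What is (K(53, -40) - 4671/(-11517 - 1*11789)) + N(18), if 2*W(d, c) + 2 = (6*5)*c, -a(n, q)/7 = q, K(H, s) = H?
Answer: 121312401/23306 ≈ 5205.2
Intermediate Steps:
a(n, q) = -7*q
W(d, c) = -1 + 15*c (W(d, c) = -1 + ((6*5)*c)/2 = -1 + (30*c)/2 = -1 + 15*c)
N(M) = -14 + M² + M*(-1 + 15*M) (N(M) = (M² + (-1 + 15*M)*M) - 7*2 = (M² + M*(-1 + 15*M)) - 14 = -14 + M² + M*(-1 + 15*M))
(K(53, -40) - 4671/(-11517 - 1*11789)) + N(18) = (53 - 4671/(-11517 - 1*11789)) + (-14 - 1*18 + 16*18²) = (53 - 4671/(-11517 - 11789)) + (-14 - 18 + 16*324) = (53 - 4671/(-23306)) + (-14 - 18 + 5184) = (53 - 4671*(-1/23306)) + 5152 = (53 + 4671/23306) + 5152 = 1239889/23306 + 5152 = 121312401/23306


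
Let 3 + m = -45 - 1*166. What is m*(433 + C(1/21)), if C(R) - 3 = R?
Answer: -1959598/21 ≈ -93314.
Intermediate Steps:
C(R) = 3 + R
m = -214 (m = -3 + (-45 - 1*166) = -3 + (-45 - 166) = -3 - 211 = -214)
m*(433 + C(1/21)) = -214*(433 + (3 + 1/21)) = -214*(433 + 64/21) = -214*9157/21 = -1959598/21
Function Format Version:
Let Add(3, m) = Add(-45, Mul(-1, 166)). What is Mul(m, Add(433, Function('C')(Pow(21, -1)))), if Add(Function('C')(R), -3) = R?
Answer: Rational(-1959598, 21) ≈ -93314.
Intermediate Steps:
Function('C')(R) = Add(3, R)
m = -214 (m = Add(-3, Add(-45, Mul(-1, 166))) = Add(-3, Add(-45, -166)) = Add(-3, -211) = -214)
Mul(m, Add(433, Function('C')(Pow(21, -1)))) = Mul(-214, Add(433, Add(3, Pow(21, -1)))) = Mul(-214, Add(433, Add(3, Rational(1, 21)))) = Mul(-214, Add(433, Rational(64, 21))) = Mul(-214, Rational(9157, 21)) = Rational(-1959598, 21)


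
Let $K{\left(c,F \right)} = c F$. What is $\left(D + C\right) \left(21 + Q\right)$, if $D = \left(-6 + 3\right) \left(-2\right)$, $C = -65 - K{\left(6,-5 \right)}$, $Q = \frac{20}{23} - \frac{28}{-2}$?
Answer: $- \frac{23925}{23} \approx -1040.2$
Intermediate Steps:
$K{\left(c,F \right)} = F c$
$Q = \frac{342}{23}$ ($Q = 20 \cdot \frac{1}{23} - -14 = \frac{20}{23} + 14 = \frac{342}{23} \approx 14.87$)
$C = -35$ ($C = -65 - \left(-5\right) 6 = -65 - -30 = -65 + 30 = -35$)
$D = 6$ ($D = \left(-3\right) \left(-2\right) = 6$)
$\left(D + C\right) \left(21 + Q\right) = \left(6 - 35\right) \left(21 + \frac{342}{23}\right) = \left(-29\right) \frac{825}{23} = - \frac{23925}{23}$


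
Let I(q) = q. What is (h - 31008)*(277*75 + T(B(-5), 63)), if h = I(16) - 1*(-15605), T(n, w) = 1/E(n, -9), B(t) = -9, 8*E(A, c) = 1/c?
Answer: -318557061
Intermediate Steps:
E(A, c) = 1/(8*c)
T(n, w) = -72 (T(n, w) = 1/((⅛)/(-9)) = 1/((⅛)*(-⅑)) = 1/(-1/72) = -72)
h = 15621 (h = 16 - 1*(-15605) = 16 + 15605 = 15621)
(h - 31008)*(277*75 + T(B(-5), 63)) = (15621 - 31008)*(277*75 - 72) = -15387*(20775 - 72) = -15387*20703 = -318557061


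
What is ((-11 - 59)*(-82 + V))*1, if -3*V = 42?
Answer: 6720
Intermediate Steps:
V = -14 (V = -⅓*42 = -14)
((-11 - 59)*(-82 + V))*1 = ((-11 - 59)*(-82 - 14))*1 = -70*(-96)*1 = 6720*1 = 6720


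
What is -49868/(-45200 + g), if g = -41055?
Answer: 3836/6635 ≈ 0.57815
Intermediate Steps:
-49868/(-45200 + g) = -49868/(-45200 - 41055) = -49868/(-86255) = -49868*(-1/86255) = 3836/6635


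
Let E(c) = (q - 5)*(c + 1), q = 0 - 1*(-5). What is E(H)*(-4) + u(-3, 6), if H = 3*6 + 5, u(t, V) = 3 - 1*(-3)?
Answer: 6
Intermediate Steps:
q = 5 (q = 0 + 5 = 5)
u(t, V) = 6 (u(t, V) = 3 + 3 = 6)
H = 23 (H = 18 + 5 = 23)
E(c) = 0 (E(c) = (5 - 5)*(c + 1) = 0*(1 + c) = 0)
E(H)*(-4) + u(-3, 6) = 0*(-4) + 6 = 0 + 6 = 6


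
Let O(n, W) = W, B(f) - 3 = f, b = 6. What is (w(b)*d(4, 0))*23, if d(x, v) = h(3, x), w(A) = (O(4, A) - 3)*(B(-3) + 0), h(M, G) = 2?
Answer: 0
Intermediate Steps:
B(f) = 3 + f
w(A) = 0 (w(A) = (A - 3)*((3 - 3) + 0) = (-3 + A)*(0 + 0) = (-3 + A)*0 = 0)
d(x, v) = 2
(w(b)*d(4, 0))*23 = (0*2)*23 = 0*23 = 0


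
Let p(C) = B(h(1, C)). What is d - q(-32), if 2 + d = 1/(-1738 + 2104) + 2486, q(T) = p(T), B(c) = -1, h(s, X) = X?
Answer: 909511/366 ≈ 2485.0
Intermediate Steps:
p(C) = -1
q(T) = -1
d = 909145/366 (d = -2 + (1/(-1738 + 2104) + 2486) = -2 + (1/366 + 2486) = -2 + 909877/366 = 909145/366 ≈ 2484.0)
d - q(-32) = 909145/366 - 1*(-1) = 909145/366 + 1 = 909511/366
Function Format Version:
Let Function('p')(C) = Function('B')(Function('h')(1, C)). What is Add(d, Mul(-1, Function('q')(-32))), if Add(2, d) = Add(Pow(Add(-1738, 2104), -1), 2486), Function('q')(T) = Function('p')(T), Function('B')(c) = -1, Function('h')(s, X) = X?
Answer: Rational(909511, 366) ≈ 2485.0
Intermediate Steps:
Function('p')(C) = -1
Function('q')(T) = -1
d = Rational(909145, 366) (d = Add(-2, Add(Pow(Add(-1738, 2104), -1), 2486)) = Add(-2, Add(Pow(366, -1), 2486)) = Add(-2, Add(Rational(1, 366), 2486)) = Add(-2, Rational(909877, 366)) = Rational(909145, 366) ≈ 2484.0)
Add(d, Mul(-1, Function('q')(-32))) = Add(Rational(909145, 366), Mul(-1, -1)) = Add(Rational(909145, 366), 1) = Rational(909511, 366)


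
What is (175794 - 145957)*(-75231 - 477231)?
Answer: -16483808694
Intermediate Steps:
(175794 - 145957)*(-75231 - 477231) = 29837*(-552462) = -16483808694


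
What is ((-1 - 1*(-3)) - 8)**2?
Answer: 36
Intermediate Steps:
((-1 - 1*(-3)) - 8)**2 = ((-1 + 3) - 8)**2 = (2 - 8)**2 = (-6)**2 = 36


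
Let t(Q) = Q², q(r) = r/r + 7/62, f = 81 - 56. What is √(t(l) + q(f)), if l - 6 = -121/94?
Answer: √198045391/2914 ≈ 4.8294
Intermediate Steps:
f = 25
l = 443/94 (l = 6 - 121/94 = 443/94 ≈ 4.7128)
q(r) = 69/62 (q(r) = 1 + 7*(1/62) = 1 + 7/62 = 69/62)
√(t(l) + q(f)) = √((443/94)² + 69/62) = √(196249/8836 + 69/62) = √(6388561/273916) = √198045391/2914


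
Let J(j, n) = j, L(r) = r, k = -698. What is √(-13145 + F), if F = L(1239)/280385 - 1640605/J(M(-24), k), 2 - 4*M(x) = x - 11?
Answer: 3*I*√46492932603045990/1482035 ≈ 436.47*I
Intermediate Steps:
M(x) = 13/4 - x/4 (M(x) = ½ - (x - 11)/4 = ½ - (-11 + x)/4 = ½ + (11/4 - x/4) = 13/4 - x/4)
F = -262857726551/1482035 (F = 1239/280385 - 1640605/(13/4 - ¼*(-24)) = 1239*(1/280385) - 1640605/(13/4 + 6) = 177/40055 - 1640605/37/4 = 177/40055 - 1640605*4/37 = 177/40055 - 6562420/37 = -262857726551/1482035 ≈ -1.7736e+5)
√(-13145 + F) = √(-13145 - 262857726551/1482035) = √(-282339076626/1482035) = 3*I*√46492932603045990/1482035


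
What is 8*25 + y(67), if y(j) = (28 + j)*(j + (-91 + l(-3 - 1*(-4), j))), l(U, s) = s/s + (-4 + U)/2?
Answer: -4255/2 ≈ -2127.5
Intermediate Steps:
l(U, s) = -1 + U/2 (l(U, s) = 1 + (-4 + U)*(½) = 1 + (-2 + U/2) = -1 + U/2)
y(j) = (28 + j)*(-183/2 + j) (y(j) = (28 + j)*(j + (-91 + (-1 + (-3 - 1*(-4))/2))) = (28 + j)*(j + (-91 + (-1 + (-3 + 4)/2))) = (28 + j)*(j + (-91 + (-1 + (½)*1))) = (28 + j)*(j + (-91 + (-1 + ½))) = (28 + j)*(j + (-91 - ½)) = (28 + j)*(j - 183/2) = (28 + j)*(-183/2 + j))
8*25 + y(67) = 8*25 + (-2562 + 67² - 127/2*67) = 200 + (-2562 + 4489 - 8509/2) = 200 - 4655/2 = -4255/2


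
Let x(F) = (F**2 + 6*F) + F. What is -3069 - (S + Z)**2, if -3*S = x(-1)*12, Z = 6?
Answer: -3969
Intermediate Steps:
x(F) = F**2 + 7*F
S = 24 (S = -(-(7 - 1))*12/3 = -(-1*6)*12/3 = -(-2)*12 = -1/3*(-72) = 24)
-3069 - (S + Z)**2 = -3069 - (24 + 6)**2 = -3069 - 1*30**2 = -3069 - 1*900 = -3069 - 900 = -3969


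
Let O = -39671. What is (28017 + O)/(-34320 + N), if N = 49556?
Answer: -5827/7618 ≈ -0.76490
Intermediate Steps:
(28017 + O)/(-34320 + N) = (28017 - 39671)/(-34320 + 49556) = -11654/15236 = -11654*1/15236 = -5827/7618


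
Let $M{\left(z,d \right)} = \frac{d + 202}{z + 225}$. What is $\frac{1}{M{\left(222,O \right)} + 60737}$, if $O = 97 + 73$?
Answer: $\frac{149}{9049937} \approx 1.6464 \cdot 10^{-5}$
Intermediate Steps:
$O = 170$
$M{\left(z,d \right)} = \frac{202 + d}{225 + z}$
$\frac{1}{M{\left(222,O \right)} + 60737} = \frac{1}{\frac{202 + 170}{225 + 222} + 60737} = \frac{1}{\frac{1}{447} \cdot 372 + 60737} = \frac{1}{\frac{124}{149} + 60737} = \frac{1}{\frac{9049937}{149}} = \frac{149}{9049937}$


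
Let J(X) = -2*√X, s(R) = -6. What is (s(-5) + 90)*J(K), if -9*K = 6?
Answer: -56*I*√6 ≈ -137.17*I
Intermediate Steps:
K = -⅔ (K = -⅑*6 = -⅔ ≈ -0.66667)
(s(-5) + 90)*J(K) = (-6 + 90)*(-2*I*√6/3) = 84*(-2*I*√6/3) = -56*I*√6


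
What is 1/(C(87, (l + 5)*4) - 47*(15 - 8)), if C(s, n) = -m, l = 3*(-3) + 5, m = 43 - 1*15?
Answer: -1/357 ≈ -0.0028011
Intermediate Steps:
m = 28 (m = 43 - 15 = 28)
l = -4 (l = -9 + 5 = -4)
C(s, n) = -28 (C(s, n) = -1*28 = -28)
1/(C(87, (l + 5)*4) - 47*(15 - 8)) = 1/(-28 - 47*(15 - 8)) = 1/(-28 - 47*7) = 1/(-28 - 329) = 1/(-357) = -1/357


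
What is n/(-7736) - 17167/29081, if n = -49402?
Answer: 651927825/112485308 ≈ 5.7957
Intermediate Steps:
n/(-7736) - 17167/29081 = -49402/(-7736) - 17167/29081 = -49402*(-1/7736) - 17167*1/29081 = 24701/3868 - 17167/29081 = 651927825/112485308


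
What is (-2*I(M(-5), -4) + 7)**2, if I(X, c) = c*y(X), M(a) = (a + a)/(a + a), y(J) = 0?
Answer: 49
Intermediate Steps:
M(a) = 1 (M(a) = (2*a)/((2*a)) = (2*a)*(1/(2*a)) = 1)
I(X, c) = 0 (I(X, c) = c*0 = 0)
(-2*I(M(-5), -4) + 7)**2 = (-2*0 + 7)**2 = (0 + 7)**2 = 7**2 = 49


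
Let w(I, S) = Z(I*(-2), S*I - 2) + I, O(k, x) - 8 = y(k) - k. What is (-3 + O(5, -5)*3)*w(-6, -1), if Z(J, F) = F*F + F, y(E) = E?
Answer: 294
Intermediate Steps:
O(k, x) = 8 (O(k, x) = 8 + (k - k) = 8 + 0 = 8)
Z(J, F) = F + F² (Z(J, F) = F² + F = F + F²)
w(I, S) = I + (-1 + I*S)*(-2 + I*S) (w(I, S) = (S*I - 2)*(1 + (S*I - 2)) + I = (I*S - 2)*(1 + (I*S - 2)) + I = (-2 + I*S)*(1 + (-2 + I*S)) + I = (-2 + I*S)*(-1 + I*S) + I = (-1 + I*S)*(-2 + I*S) + I = I + (-1 + I*S)*(-2 + I*S))
(-3 + O(5, -5)*3)*w(-6, -1) = (-3 + 8*3)*(-6 + (-1 - 6*(-1))*(-2 - 6*(-1))) = (-3 + 24)*(-6 + (-1 + 6)*(-2 + 6)) = 21*(-6 + 5*4) = 21*(-6 + 20) = 21*14 = 294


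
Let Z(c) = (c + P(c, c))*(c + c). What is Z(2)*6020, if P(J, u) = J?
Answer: 96320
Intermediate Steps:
Z(c) = 4*c² (Z(c) = (c + c)*(c + c) = (2*c)*(2*c) = 4*c²)
Z(2)*6020 = (4*2²)*6020 = (4*4)*6020 = 16*6020 = 96320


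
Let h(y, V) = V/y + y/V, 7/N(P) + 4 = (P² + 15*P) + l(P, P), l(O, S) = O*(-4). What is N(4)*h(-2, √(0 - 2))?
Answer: I*√2/16 ≈ 0.088388*I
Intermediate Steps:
l(O, S) = -4*O
N(P) = 7/(-4 + P² + 11*P) (N(P) = 7/(-4 + ((P² + 15*P) - 4*P)) = 7/(-4 + (P² + 11*P)) = 7/(-4 + P² + 11*P))
N(4)*h(-2, √(0 - 2)) = (7/(-4 + 4² + 11*4))*(√(0 - 2)/(-2) - 2/√(0 - 2)) = (7/(-4 + 16 + 44))*(√(-2)*(-½) - 2*(-I*√2/2)) = (7/56)*((I*√2)*(-½) - 2*(-I*√2/2)) = (7*(1/56))*(-I*√2/2 - (-1)*I*√2) = (-I*√2/2 + I*√2)/8 = (I*√2/2)/8 = I*√2/16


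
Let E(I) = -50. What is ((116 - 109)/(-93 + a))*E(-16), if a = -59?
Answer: 175/76 ≈ 2.3026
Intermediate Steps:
((116 - 109)/(-93 + a))*E(-16) = ((116 - 109)/(-93 - 59))*(-50) = (7/(-152))*(-50) = (7*(-1/152))*(-50) = -7/152*(-50) = 175/76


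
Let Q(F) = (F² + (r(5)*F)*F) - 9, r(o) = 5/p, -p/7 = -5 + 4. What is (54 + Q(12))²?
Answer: 4173849/49 ≈ 85181.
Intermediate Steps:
p = 7 (p = -7*(-5 + 4) = -7*(-1) = 7)
r(o) = 5/7
Q(F) = -9 + 12*F²/7 (Q(F) = (F² + (5*F/7)*F) - 9 = (F² + 5*F²/7) - 9 = 12*F²/7 - 9 = -9 + 12*F²/7)
(54 + Q(12))² = (54 + (-9 + (12/7)*12²))² = (54 + (-9 + (12/7)*144))² = (54 + (-9 + 1728/7))² = (54 + 1665/7)² = (2043/7)² = 4173849/49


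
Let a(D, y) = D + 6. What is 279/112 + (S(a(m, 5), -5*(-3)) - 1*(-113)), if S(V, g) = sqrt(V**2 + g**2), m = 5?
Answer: 12935/112 + sqrt(346) ≈ 134.09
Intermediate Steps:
a(D, y) = 6 + D
279/112 + (S(a(m, 5), -5*(-3)) - 1*(-113)) = 279/112 + (sqrt((6 + 5)**2 + (-5*(-3))**2) - 1*(-113)) = 279*(1/112) + (sqrt(11**2 + 15**2) + 113) = 279/112 + (sqrt(121 + 225) + 113) = 279/112 + (sqrt(346) + 113) = 279/112 + (113 + sqrt(346)) = 12935/112 + sqrt(346)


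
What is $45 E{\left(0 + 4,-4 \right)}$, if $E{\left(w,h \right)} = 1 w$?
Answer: $180$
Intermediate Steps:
$E{\left(w,h \right)} = w$
$45 E{\left(0 + 4,-4 \right)} = 45 \left(0 + 4\right) = 45 \cdot 4 = 180$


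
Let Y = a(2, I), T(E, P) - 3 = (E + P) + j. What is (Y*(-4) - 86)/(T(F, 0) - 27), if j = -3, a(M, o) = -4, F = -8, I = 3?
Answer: 2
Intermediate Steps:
T(E, P) = E + P (T(E, P) = 3 + ((E + P) - 3) = 3 + (-3 + E + P) = E + P)
Y = -4
(Y*(-4) - 86)/(T(F, 0) - 27) = (-4*(-4) - 86)/((-8 + 0) - 27) = (16 - 86)/(-8 - 27) = -70/(-35) = -70*(-1/35) = 2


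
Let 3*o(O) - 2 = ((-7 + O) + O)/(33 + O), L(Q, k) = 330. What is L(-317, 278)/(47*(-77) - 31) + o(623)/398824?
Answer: -25900294741/286483255680 ≈ -0.090408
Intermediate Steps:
o(O) = ⅔ + (-7 + 2*O)/(3*(33 + O)) (o(O) = ⅔ + (((-7 + O) + O)/(33 + O))/3 = ⅔ + ((-7 + 2*O)/(33 + O))/3 = ⅔ + (-7 + 2*O)/(3*(33 + O)))
L(-317, 278)/(47*(-77) - 31) + o(623)/398824 = 330/(47*(-77) - 31) + ((59 + 4*623)/(3*(33 + 623)))/398824 = 330/(-3619 - 31) + ((⅓)*(59 + 2492)/656)*(1/398824) = 330/(-3650) + ((⅓)*(1/656)*2551)*(1/398824) = 330*(-1/3650) + (2551/1968)*(1/398824) = -33/365 + 2551/784885632 = -25900294741/286483255680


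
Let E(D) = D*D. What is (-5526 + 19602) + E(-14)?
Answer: 14272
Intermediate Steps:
E(D) = D**2
(-5526 + 19602) + E(-14) = (-5526 + 19602) + (-14)**2 = 14076 + 196 = 14272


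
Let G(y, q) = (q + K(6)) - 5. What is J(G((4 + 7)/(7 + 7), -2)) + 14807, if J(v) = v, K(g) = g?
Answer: 14806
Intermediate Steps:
G(y, q) = 1 + q (G(y, q) = (q + 6) - 5 = (6 + q) - 5 = 1 + q)
J(G((4 + 7)/(7 + 7), -2)) + 14807 = (1 - 2) + 14807 = -1 + 14807 = 14806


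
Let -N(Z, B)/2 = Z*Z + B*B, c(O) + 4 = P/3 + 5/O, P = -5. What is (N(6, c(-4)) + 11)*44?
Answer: -124091/18 ≈ -6893.9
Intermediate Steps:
c(O) = -17/3 + 5/O (c(O) = -4 + (-5/3 + 5/O) = -17/3 + 5/O)
N(Z, B) = -2*B**2 - 2*Z**2 (N(Z, B) = -2*(Z*Z + B*B) = -2*(Z**2 + B**2) = -2*(B**2 + Z**2) = -2*B**2 - 2*Z**2)
(N(6, c(-4)) + 11)*44 = ((-2*(-17/3 + 5/(-4))**2 - 2*6**2) + 11)*44 = ((-2*(-17/3 + 5*(-1/4))**2 - 2*36) + 11)*44 = ((-2*(-17/3 - 5/4)**2 - 72) + 11)*44 = ((-2*(-83/12)**2 - 72) + 11)*44 = ((-2*6889/144 - 72) + 11)*44 = ((-6889/72 - 72) + 11)*44 = (-12073/72 + 11)*44 = -11281/72*44 = -124091/18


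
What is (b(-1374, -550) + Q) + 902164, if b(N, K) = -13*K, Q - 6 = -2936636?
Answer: -2027316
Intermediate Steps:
Q = -2936630 (Q = 6 - 2936636 = -2936630)
(b(-1374, -550) + Q) + 902164 = (-13*(-550) - 2936630) + 902164 = (7150 - 2936630) + 902164 = -2929480 + 902164 = -2027316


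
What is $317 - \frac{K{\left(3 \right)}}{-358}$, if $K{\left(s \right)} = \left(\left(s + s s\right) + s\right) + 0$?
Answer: $\frac{113501}{358} \approx 317.04$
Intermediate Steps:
$K{\left(s \right)} = s^{2} + 2 s$ ($K{\left(s \right)} = \left(\left(s + s^{2}\right) + s\right) + 0 = \left(s^{2} + 2 s\right) + 0 = s^{2} + 2 s$)
$317 - \frac{K{\left(3 \right)}}{-358} = 317 - \frac{3 \left(2 + 3\right)}{-358} = 317 - 3 \cdot 5 \left(- \frac{1}{358}\right) = 317 - 15 \left(- \frac{1}{358}\right) = 317 - - \frac{15}{358} = 317 + \frac{15}{358} = \frac{113501}{358}$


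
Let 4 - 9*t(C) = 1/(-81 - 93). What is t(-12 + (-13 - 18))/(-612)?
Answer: -41/56376 ≈ -0.00072726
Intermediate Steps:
t(C) = 697/1566 (t(C) = 4/9 - 1/(9*(-81 - 93)) = 4/9 - ⅑/(-174) = 4/9 - ⅑*(-1/174) = 4/9 + 1/1566 = 697/1566)
t(-12 + (-13 - 18))/(-612) = (697/1566)/(-612) = (697/1566)*(-1/612) = -41/56376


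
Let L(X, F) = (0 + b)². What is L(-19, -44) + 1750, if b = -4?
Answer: 1766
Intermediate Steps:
L(X, F) = 16 (L(X, F) = (0 - 4)² = (-4)² = 16)
L(-19, -44) + 1750 = 16 + 1750 = 1766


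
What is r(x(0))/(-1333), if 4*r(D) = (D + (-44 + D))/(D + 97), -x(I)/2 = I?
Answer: 11/129301 ≈ 8.5073e-5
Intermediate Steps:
x(I) = -2*I
r(D) = (-44 + 2*D)/(4*(97 + D)) (r(D) = ((D + (-44 + D))/(D + 97))/4 = ((-44 + 2*D)/(97 + D))/4 = (-44 + 2*D)/(4*(97 + D)))
r(x(0))/(-1333) = ((-22 - 2*0)/(2*(97 - 2*0)))/(-1333) = ((-22 + 0)/(2*(97 + 0)))*(-1/1333) = ((1/2)*(-22)/97)*(-1/1333) = ((1/2)*(1/97)*(-22))*(-1/1333) = -11/97*(-1/1333) = 11/129301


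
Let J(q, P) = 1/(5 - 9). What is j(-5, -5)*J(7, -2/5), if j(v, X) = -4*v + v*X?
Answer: -45/4 ≈ -11.250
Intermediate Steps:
J(q, P) = -¼ (J(q, P) = 1/(-4) = -¼)
j(v, X) = -4*v + X*v
j(-5, -5)*J(7, -2/5) = -5*(-4 - 5)*(-¼) = -5*(-9)*(-¼) = 45*(-¼) = -45/4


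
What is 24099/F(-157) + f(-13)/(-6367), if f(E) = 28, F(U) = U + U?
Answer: -153447125/1999238 ≈ -76.753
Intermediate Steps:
F(U) = 2*U
24099/F(-157) + f(-13)/(-6367) = 24099/((2*(-157))) + 28/(-6367) = 24099/(-314) + 28*(-1/6367) = 24099*(-1/314) - 28/6367 = -24099/314 - 28/6367 = -153447125/1999238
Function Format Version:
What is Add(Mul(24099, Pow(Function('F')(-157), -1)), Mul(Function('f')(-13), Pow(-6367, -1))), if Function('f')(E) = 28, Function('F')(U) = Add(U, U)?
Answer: Rational(-153447125, 1999238) ≈ -76.753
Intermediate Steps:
Function('F')(U) = Mul(2, U)
Add(Mul(24099, Pow(Function('F')(-157), -1)), Mul(Function('f')(-13), Pow(-6367, -1))) = Add(Mul(24099, Pow(Mul(2, -157), -1)), Mul(28, Pow(-6367, -1))) = Add(Mul(24099, Pow(-314, -1)), Mul(28, Rational(-1, 6367))) = Add(Mul(24099, Rational(-1, 314)), Rational(-28, 6367)) = Add(Rational(-24099, 314), Rational(-28, 6367)) = Rational(-153447125, 1999238)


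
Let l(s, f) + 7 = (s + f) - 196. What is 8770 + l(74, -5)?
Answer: 8636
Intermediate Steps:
l(s, f) = -203 + f + s (l(s, f) = -7 + ((s + f) - 196) = -7 + ((f + s) - 196) = -7 + (-196 + f + s) = -203 + f + s)
8770 + l(74, -5) = 8770 + (-203 - 5 + 74) = 8770 - 134 = 8636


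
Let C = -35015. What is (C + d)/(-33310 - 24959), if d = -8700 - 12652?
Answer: 18789/19423 ≈ 0.96736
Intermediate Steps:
d = -21352
(C + d)/(-33310 - 24959) = (-35015 - 21352)/(-33310 - 24959) = -56367/(-58269) = -56367*(-1/58269) = 18789/19423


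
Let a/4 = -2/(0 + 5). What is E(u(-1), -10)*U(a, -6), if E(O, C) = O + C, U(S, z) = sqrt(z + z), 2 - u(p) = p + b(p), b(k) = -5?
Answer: -4*I*sqrt(3) ≈ -6.9282*I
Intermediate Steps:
u(p) = 7 - p (u(p) = 2 - (p - 5) = 2 - (-5 + p) = 2 + (5 - p) = 7 - p)
a = -8/5 (a = 4*(-2/(0 + 5)) = 4*(-2/5) = -8/5 ≈ -1.6000)
U(S, z) = sqrt(2)*sqrt(z) (U(S, z) = sqrt(2*z) = sqrt(2)*sqrt(z))
E(O, C) = C + O
E(u(-1), -10)*U(a, -6) = (-10 + (7 - 1*(-1)))*(sqrt(2)*sqrt(-6)) = (-10 + (7 + 1))*(sqrt(2)*(I*sqrt(6))) = (-10 + 8)*(2*I*sqrt(3)) = -4*I*sqrt(3)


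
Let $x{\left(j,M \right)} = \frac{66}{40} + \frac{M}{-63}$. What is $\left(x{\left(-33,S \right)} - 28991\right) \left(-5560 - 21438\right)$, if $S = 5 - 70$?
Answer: $\frac{493054768219}{630} \approx 7.8263 \cdot 10^{8}$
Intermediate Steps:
$S = -65$
$x{\left(j,M \right)} = \frac{33}{20} - \frac{M}{63}$ ($x{\left(j,M \right)} = 66 \cdot \frac{1}{40} + M \left(- \frac{1}{63}\right) = \frac{33}{20} - \frac{M}{63}$)
$\left(x{\left(-33,S \right)} - 28991\right) \left(-5560 - 21438\right) = \left(\left(\frac{33}{20} - - \frac{65}{63}\right) - 28991\right) \left(-5560 - 21438\right) = \left(\left(\frac{33}{20} + \frac{65}{63}\right) - 28991\right) \left(-26998\right) = \left(\frac{3379}{1260} - 28991\right) \left(-26998\right) = \left(- \frac{36525281}{1260}\right) \left(-26998\right) = \frac{493054768219}{630}$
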